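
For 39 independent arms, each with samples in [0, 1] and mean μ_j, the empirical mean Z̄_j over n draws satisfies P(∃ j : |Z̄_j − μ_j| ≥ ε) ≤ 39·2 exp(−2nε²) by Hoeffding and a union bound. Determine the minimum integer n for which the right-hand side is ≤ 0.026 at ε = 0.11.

331

Need 2·39·exp(−2nε²) ≤ 0.026, i.e. exp(−2nε²) ≤ 0.026/78.
So 2nε² ≥ ln(78/0.026) = 8.006368.
Hence n ≥ 8.006368/(2·0.11²) = 330.842.
The smallest integer n is 331.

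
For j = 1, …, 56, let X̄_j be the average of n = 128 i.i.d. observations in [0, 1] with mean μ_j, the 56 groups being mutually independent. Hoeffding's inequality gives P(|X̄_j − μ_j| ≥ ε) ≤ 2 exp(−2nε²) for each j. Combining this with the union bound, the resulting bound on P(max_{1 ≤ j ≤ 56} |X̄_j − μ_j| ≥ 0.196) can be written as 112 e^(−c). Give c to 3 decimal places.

9.834

Union bound over the 56 events: P(max_{1 ≤ j ≤ 56} |X̄_j − μ_j| ≥ 0.196) ≤ 56·2·exp(−2nε²) = 112 exp(−2·128·0.196²).
So c = 2·128·0.196² = 9.8345.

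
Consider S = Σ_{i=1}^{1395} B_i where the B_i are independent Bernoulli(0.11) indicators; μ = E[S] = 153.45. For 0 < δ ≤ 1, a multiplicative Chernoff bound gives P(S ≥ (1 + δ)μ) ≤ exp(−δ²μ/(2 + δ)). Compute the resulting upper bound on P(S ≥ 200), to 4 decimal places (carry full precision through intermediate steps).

0.0022

Write 200 = (1 + δ)μ, so δ = 200/153.45 − 1 = 0.3033561…
Then the exponent is δ²μ/(2 + δ) = (200 − μ)² / (μ·(2 + δ)) = 6.130719.
Bound = exp(−6.130719) = 0.00218.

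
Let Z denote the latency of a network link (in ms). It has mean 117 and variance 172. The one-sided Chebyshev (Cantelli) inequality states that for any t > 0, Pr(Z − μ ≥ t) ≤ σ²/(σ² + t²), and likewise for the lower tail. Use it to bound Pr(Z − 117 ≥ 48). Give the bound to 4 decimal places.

0.0695

Here σ² = 172 and t = 48, so σ² + t² = 2476.
Cantelli's bound: 172/2476 = 0.0695.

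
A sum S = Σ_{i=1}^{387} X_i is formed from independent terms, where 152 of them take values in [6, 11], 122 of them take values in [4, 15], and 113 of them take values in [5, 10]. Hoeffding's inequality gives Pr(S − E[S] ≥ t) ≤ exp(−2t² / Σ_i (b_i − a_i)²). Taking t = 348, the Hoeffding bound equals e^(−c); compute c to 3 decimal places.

11.325

Σ(b_i − a_i)² = 152·5² + 122·11² + 113·5² = 21387.
c = 2t² / 21387 = 2·348² / 21387 = 11.3250.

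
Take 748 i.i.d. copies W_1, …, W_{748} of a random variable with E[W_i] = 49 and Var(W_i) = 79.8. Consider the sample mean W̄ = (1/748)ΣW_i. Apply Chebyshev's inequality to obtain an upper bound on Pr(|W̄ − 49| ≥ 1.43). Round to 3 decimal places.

Var(W̄) = Var(W_i)/n = 79.8/748 = 0.10668.
Chebyshev: Pr(|W̄ − 49| ≥ 1.43) ≤ Var(W̄)/(1.43)² = 79.8/(748·1.43²) = 0.0522.

0.052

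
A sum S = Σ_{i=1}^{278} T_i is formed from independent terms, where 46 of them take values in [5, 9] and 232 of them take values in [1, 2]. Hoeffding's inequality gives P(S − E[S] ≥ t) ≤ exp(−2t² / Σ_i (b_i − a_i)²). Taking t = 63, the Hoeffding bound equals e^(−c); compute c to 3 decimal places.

Σ(b_i − a_i)² = 46·4² + 232·1² = 968.
c = 2t² / 968 = 2·63² / 968 = 8.2004.

8.200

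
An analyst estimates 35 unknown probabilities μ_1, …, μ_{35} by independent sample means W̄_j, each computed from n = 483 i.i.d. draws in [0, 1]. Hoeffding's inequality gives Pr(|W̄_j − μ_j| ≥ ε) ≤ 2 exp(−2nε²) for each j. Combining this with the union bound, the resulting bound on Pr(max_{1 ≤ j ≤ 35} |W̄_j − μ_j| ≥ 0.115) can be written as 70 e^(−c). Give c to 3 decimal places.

12.775

Union bound over the 35 events: Pr(max_{1 ≤ j ≤ 35} |W̄_j − μ_j| ≥ 0.115) ≤ 35·2·exp(−2nε²) = 70 exp(−2·483·0.115²).
So c = 2·483·0.115² = 12.7753.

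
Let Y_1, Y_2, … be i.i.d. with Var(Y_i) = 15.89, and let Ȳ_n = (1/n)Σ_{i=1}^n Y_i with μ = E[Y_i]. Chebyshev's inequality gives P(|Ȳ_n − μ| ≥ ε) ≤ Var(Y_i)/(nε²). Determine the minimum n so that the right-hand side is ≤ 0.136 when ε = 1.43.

Require 15.89/(n·1.43²) ≤ 0.136, i.e. n ≥ 15.89/(0.136·1.43²) = 57.136.
The smallest integer n is 58.

58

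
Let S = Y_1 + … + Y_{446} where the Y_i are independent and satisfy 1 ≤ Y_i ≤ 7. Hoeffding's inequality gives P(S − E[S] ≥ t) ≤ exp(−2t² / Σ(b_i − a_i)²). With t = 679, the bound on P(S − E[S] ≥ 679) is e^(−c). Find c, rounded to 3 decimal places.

Σ(b_i − a_i)² = 446·(6)² = 16056.
c = 2t²/16056 = 2·679²/16056 = 57.4291.

57.429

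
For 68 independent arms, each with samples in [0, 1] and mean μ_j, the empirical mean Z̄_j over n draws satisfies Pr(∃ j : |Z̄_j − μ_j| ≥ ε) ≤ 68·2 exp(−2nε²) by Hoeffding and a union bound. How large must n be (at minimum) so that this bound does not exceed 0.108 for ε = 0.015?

Need 2·68·exp(−2nε²) ≤ 0.108, i.e. exp(−2nε²) ≤ 0.108/136.
So 2nε² ≥ ln(136/0.108) = 7.138279.
Hence n ≥ 7.138279/(2·0.015²) = 15862.842.
The smallest integer n is 15863.

15863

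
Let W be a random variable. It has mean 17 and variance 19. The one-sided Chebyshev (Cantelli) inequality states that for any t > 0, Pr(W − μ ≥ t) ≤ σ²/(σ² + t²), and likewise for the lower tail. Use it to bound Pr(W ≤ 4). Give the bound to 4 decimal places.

0.1011

Here σ² = 19 and t = 13, so σ² + t² = 188.
Cantelli's bound: 19/188 = 0.1011.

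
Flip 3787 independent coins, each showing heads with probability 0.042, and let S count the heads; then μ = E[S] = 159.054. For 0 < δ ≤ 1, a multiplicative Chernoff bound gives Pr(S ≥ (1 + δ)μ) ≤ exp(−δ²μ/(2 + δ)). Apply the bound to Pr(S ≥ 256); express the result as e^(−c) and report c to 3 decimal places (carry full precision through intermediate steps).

Write 256 = (1 + δ)μ, so δ = 256/159.054 − 1 = 0.6095163…
Then the exponent is δ²μ/(2 + δ) = (256 − μ)² / (μ·(2 + δ)) = 22.644106.

22.644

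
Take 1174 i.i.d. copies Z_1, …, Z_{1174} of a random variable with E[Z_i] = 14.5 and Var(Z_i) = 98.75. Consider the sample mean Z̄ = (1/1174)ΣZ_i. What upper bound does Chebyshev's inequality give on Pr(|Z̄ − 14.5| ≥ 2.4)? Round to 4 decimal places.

Var(Z̄) = Var(Z_i)/n = 98.75/1174 = 0.084114.
Chebyshev: Pr(|Z̄ − 14.5| ≥ 2.4) ≤ Var(Z̄)/(2.4)² = 98.75/(1174·2.4²) = 0.0146.

0.0146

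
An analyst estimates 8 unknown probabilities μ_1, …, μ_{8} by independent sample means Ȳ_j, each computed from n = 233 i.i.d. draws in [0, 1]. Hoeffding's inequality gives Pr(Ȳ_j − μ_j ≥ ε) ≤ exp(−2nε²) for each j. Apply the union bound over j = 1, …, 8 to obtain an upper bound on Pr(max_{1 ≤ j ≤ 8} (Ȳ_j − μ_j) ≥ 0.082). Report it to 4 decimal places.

Per-experiment Hoeffding bound: exp(−2·233·0.082²) = exp(−3.13338) = 0.04357.
Union bound over 8 events: 8·0.04357 = 0.34856.

0.3486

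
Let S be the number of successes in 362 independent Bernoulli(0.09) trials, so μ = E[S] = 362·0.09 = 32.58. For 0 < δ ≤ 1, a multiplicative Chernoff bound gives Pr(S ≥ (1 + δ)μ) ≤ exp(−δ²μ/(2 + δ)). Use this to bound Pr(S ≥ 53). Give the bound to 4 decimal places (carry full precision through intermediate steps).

Write 53 = (1 + δ)μ, so δ = 53/32.58 − 1 = 0.6267649…
Then the exponent is δ²μ/(2 + δ) = (53 − μ)² / (μ·(2 + δ)) = 4.872358.
Bound = exp(−4.872358) = 0.00766.

0.0077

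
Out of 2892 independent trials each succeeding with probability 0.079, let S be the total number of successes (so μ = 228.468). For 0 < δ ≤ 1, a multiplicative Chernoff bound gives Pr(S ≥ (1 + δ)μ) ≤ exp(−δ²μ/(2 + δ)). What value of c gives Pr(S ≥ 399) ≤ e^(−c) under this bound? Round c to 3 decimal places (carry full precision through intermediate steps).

46.347

Write 399 = (1 + δ)μ, so δ = 399/228.468 − 1 = 0.7464153…
Then the exponent is δ²μ/(2 + δ) = (399 − μ)² / (μ·(2 + δ)) = 46.346846.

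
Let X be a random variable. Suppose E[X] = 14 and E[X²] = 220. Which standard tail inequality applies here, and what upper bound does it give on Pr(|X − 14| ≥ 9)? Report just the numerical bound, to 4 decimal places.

0.2963

The first two moments determine the variance, so Chebyshev's inequality is the sharpest standard bound available.
Var(X) = E[X²] − (E[X])² = 220 − 196 = 24.
Chebyshev's inequality: Pr(|X − μ| ≥ t) ≤ Var(X)/t² = 24/81 = 0.2963.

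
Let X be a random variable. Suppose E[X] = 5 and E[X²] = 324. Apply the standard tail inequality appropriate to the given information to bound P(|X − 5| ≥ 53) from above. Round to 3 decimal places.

0.106

The first two moments determine the variance, so Chebyshev's inequality is the sharpest standard bound available.
Var(X) = E[X²] − (E[X])² = 324 − 25 = 299.
Chebyshev's inequality: P(|X − μ| ≥ t) ≤ Var(X)/t² = 299/2809 = 0.1064.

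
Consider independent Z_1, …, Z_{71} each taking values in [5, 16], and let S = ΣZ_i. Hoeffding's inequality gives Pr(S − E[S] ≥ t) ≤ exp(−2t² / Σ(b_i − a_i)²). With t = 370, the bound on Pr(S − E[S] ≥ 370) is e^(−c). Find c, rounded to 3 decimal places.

Σ(b_i − a_i)² = 71·(11)² = 8591.
c = 2t²/8591 = 2·370²/8591 = 31.8706.

31.871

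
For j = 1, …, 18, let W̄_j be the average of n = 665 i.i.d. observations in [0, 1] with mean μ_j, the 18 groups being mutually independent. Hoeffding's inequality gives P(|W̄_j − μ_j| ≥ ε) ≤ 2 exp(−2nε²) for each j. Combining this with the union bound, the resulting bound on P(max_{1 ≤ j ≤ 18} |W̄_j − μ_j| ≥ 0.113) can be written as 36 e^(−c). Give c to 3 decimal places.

16.983

Union bound over the 18 events: P(max_{1 ≤ j ≤ 18} |W̄_j − μ_j| ≥ 0.113) ≤ 18·2·exp(−2nε²) = 36 exp(−2·665·0.113²).
So c = 2·665·0.113² = 16.9828.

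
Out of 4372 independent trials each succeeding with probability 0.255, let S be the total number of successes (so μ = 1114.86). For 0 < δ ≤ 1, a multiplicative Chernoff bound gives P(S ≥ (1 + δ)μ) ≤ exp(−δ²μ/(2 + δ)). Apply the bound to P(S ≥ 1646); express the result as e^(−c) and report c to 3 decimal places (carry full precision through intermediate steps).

102.182

Write 1646 = (1 + δ)μ, so δ = 1646/1114.86 − 1 = 0.4764186…
Then the exponent is δ²μ/(2 + δ) = (1646 − μ)² / (μ·(2 + δ)) = 102.181820.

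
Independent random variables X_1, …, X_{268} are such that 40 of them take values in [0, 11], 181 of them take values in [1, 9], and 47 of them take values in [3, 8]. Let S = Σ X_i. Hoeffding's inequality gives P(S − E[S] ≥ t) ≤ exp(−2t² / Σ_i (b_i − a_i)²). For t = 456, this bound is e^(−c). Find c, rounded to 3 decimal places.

23.630

Σ(b_i − a_i)² = 40·11² + 181·8² + 47·5² = 17599.
c = 2t² / 17599 = 2·456² / 17599 = 23.6304.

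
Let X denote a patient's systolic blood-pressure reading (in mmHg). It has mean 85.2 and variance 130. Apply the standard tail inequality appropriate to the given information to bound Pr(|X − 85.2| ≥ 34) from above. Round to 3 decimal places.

0.112

Mean and variance are known, so Chebyshev's inequality applies.
Chebyshev: Pr(|X − μ| ≥ t) ≤ Var(X)/t².
Bound = 130 / 1156 = 0.1125.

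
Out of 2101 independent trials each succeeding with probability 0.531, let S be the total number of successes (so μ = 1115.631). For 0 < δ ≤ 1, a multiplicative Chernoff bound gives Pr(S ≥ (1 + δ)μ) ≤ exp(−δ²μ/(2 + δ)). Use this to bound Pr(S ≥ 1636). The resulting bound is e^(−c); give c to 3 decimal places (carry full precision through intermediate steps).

Write 1636 = (1 + δ)μ, so δ = 1636/1115.631 − 1 = 0.4664347…
Then the exponent is δ²μ/(2 + δ) = (1636 − μ)² / (μ·(2 + δ)) = 98.408506.

98.409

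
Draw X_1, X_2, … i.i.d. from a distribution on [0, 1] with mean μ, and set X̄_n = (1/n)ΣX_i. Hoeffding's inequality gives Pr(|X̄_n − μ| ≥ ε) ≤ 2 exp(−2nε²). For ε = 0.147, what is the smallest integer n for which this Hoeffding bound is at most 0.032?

Require 2·exp(−2nε²) ≤ 0.032, i.e. 2nε² ≥ ln(2/0.032) = 4.135167.
So n ≥ 4.135167 / (2·0.147²) = 95.682.
The smallest integer n is 96.

96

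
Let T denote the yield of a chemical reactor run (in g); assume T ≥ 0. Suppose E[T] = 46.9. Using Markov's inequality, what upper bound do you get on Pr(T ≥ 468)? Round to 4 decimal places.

Markov's inequality: for a non-negative random variable, Pr(T ≥ a) ≤ E[T]/a.
Here E[T] = 46.9 and a = 468, so the bound is 46.9/468 = 0.1002.

0.1002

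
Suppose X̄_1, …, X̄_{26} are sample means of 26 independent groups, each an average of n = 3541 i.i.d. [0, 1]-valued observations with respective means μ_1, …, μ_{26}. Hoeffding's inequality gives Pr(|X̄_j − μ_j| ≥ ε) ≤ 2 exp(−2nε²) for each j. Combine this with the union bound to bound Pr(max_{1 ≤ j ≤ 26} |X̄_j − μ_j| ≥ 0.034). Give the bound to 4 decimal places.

Per-experiment Hoeffding bound: 2·exp(−2·3541·0.034²) = 2·exp(−8.18679) = 0.00055661.
Union bound over 26 events: 26·0.00055661 = 0.01447.

0.0145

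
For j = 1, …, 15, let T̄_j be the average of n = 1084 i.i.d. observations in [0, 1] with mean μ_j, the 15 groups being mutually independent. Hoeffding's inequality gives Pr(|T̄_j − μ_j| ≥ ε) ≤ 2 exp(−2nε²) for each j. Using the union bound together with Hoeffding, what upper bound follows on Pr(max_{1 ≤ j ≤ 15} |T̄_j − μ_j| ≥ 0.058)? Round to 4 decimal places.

Per-experiment Hoeffding bound: 2·exp(−2·1084·0.058²) = 2·exp(−7.29315) = 0.0013604.
Union bound over 15 events: 15·0.0013604 = 0.02041.

0.0204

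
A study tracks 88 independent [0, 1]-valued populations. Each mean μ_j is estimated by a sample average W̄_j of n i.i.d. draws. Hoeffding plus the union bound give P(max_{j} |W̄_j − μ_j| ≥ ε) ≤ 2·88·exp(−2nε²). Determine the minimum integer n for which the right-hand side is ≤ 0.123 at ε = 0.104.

336

Need 2·88·exp(−2nε²) ≤ 0.123, i.e. exp(−2nε²) ≤ 0.123/176.
So 2nε² ≥ ln(176/0.123) = 7.266055.
Hence n ≥ 7.266055/(2·0.104²) = 335.894.
The smallest integer n is 336.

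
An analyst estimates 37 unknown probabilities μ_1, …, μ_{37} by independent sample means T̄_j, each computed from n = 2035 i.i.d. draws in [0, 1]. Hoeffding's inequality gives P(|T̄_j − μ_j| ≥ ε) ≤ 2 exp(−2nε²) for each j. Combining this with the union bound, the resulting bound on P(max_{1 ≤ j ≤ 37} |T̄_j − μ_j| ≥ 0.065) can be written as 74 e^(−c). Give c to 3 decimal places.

17.196

Union bound over the 37 events: P(max_{1 ≤ j ≤ 37} |T̄_j − μ_j| ≥ 0.065) ≤ 37·2·exp(−2nε²) = 74 exp(−2·2035·0.065²).
So c = 2·2035·0.065² = 17.1958.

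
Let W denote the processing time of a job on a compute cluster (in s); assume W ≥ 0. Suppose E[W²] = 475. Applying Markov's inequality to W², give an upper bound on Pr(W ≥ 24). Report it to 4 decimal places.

0.8247

Since W ≥ 0, the event {W ≥ 24} is the same as {W² ≥ 576}.
Markov's inequality applied to W² gives Pr(W² ≥ 576) ≤ E[W²]/576 = 475/576 = 0.8247.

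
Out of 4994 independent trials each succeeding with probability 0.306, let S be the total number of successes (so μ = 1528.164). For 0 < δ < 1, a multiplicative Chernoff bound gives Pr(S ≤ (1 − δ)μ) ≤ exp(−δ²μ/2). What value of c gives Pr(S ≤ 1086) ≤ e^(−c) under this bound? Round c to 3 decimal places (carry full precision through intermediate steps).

63.969

Write 1086 = (1 − δ)μ, so δ = 1 − 1086/1528.164 = 0.2893433…
Then the exponent is δ²μ/2 = (μ − 1086)²/(2μ) = 63.968593.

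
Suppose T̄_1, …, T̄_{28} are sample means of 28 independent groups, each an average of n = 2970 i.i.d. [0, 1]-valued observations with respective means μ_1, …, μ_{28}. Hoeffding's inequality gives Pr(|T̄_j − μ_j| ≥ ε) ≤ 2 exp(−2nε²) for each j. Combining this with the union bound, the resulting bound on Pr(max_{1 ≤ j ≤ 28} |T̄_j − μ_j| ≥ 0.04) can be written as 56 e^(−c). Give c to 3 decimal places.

9.504

Union bound over the 28 events: Pr(max_{1 ≤ j ≤ 28} |T̄_j − μ_j| ≥ 0.04) ≤ 28·2·exp(−2nε²) = 56 exp(−2·2970·0.04²).
So c = 2·2970·0.04² = 9.5040.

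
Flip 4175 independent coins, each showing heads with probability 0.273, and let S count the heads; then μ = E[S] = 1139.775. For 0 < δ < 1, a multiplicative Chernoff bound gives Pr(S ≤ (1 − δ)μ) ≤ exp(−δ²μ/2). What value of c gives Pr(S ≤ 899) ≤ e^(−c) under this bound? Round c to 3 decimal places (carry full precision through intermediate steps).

Write 899 = (1 − δ)μ, so δ = 1 − 899/1139.775 = 0.2112478…
Then the exponent is δ²μ/2 = (μ − 899)²/(2μ) = 25.431599.

25.432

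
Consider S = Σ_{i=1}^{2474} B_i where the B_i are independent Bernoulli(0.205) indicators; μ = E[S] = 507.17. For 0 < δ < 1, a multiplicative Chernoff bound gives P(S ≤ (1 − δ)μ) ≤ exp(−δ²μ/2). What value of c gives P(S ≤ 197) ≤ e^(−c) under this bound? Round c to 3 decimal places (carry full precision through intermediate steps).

Write 197 = (1 − δ)μ, so δ = 1 − 197/507.17 = 0.6115701…
Then the exponent is δ²μ/2 = (μ − 197)²/(2μ) = 94.845347.

94.845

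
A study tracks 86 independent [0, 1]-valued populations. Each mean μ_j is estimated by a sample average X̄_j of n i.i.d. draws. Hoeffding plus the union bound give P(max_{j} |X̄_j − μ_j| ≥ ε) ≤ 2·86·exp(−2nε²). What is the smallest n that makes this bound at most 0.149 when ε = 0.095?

Need 2·86·exp(−2nε²) ≤ 0.149, i.e. exp(−2nε²) ≤ 0.149/172.
So 2nε² ≥ ln(172/0.149) = 7.051303.
Hence n ≥ 7.051303/(2·0.095²) = 390.654.
The smallest integer n is 391.

391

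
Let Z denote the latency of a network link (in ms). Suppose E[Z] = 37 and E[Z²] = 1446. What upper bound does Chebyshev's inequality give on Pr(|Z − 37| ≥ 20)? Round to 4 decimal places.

Var(Z) = E[Z²] − (E[Z])² = 1446 − 1369 = 77.
Chebyshev's inequality: Pr(|Z − μ| ≥ t) ≤ Var(Z)/t² = 77/400 = 0.1925.

0.1925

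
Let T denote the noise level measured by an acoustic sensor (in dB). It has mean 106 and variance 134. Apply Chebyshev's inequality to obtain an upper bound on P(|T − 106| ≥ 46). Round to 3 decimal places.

0.063

Chebyshev: P(|T − μ| ≥ t) ≤ Var(T)/t².
Bound = 134 / 2116 = 0.0633.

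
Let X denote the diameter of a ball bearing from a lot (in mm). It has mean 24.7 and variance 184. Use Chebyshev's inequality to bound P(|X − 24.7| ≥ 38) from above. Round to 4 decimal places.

Chebyshev: P(|X − μ| ≥ t) ≤ Var(X)/t².
Bound = 184 / 1444 = 0.1274.

0.1274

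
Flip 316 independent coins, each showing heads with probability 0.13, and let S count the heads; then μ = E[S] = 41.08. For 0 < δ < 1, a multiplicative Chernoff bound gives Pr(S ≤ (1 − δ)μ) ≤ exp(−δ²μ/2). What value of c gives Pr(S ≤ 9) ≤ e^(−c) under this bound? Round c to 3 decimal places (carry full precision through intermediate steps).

Write 9 = (1 − δ)μ, so δ = 1 − 9/41.08 = 0.7809153…
Then the exponent is δ²μ/2 = (μ − 9)²/(2μ) = 12.525881.

12.526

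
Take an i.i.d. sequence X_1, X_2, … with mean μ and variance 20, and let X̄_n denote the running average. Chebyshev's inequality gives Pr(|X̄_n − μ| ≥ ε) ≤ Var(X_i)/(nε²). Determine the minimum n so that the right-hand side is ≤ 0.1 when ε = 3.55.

Require 20/(n·3.55²) ≤ 0.1, i.e. n ≥ 20/(0.1·3.55²) = 15.870.
The smallest integer n is 16.

16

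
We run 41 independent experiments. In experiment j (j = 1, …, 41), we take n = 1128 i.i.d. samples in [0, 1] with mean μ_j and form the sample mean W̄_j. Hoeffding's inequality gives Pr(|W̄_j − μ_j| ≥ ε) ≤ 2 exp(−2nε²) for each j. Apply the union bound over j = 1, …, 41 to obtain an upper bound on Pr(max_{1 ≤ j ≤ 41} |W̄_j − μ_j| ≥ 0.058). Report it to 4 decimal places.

0.0415

Per-experiment Hoeffding bound: 2·exp(−2·1128·0.058²) = 2·exp(−7.58918) = 0.0010118.
Union bound over 41 events: 41·0.0010118 = 0.04148.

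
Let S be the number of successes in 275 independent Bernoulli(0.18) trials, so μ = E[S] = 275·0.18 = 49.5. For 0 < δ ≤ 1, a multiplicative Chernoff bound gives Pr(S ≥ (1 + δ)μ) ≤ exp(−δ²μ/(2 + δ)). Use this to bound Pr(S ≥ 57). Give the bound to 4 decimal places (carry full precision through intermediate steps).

Write 57 = (1 + δ)μ, so δ = 57/49.5 − 1 = 0.1515152…
Then the exponent is δ²μ/(2 + δ) = (57 − μ)² / (μ·(2 + δ)) = 0.528169.
Bound = exp(−0.528169) = 0.58968.

0.5897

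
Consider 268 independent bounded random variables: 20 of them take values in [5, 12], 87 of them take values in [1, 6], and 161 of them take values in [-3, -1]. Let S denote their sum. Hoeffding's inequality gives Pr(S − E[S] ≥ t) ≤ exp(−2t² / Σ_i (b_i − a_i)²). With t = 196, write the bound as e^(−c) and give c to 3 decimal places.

Σ(b_i − a_i)² = 20·7² + 87·5² + 161·2² = 3799.
c = 2t² / 3799 = 2·196² / 3799 = 20.2243.

20.224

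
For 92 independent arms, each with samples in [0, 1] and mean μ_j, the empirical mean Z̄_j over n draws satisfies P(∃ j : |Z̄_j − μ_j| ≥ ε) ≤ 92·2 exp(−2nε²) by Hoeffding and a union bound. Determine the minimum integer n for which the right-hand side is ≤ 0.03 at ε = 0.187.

125

Need 2·92·exp(−2nε²) ≤ 0.03, i.e. exp(−2nε²) ≤ 0.03/184.
So 2nε² ≥ ln(184/0.03) = 8.721494.
Hence n ≥ 8.721494/(2·0.187²) = 124.703.
The smallest integer n is 125.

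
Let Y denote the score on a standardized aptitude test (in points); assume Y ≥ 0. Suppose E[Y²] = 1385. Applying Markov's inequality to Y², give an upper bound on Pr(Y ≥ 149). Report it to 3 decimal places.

0.062

Since Y ≥ 0, the event {Y ≥ 149} is the same as {Y² ≥ 22201}.
Markov's inequality applied to Y² gives Pr(Y² ≥ 22201) ≤ E[Y²]/22201 = 1385/22201 = 0.0624.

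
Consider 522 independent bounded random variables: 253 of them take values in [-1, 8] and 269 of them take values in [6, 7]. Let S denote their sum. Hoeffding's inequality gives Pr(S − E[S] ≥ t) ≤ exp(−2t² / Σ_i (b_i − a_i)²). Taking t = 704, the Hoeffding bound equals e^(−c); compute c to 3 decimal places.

Σ(b_i − a_i)² = 253·9² + 269·1² = 20762.
c = 2t² / 20762 = 2·704² / 20762 = 47.7426.

47.743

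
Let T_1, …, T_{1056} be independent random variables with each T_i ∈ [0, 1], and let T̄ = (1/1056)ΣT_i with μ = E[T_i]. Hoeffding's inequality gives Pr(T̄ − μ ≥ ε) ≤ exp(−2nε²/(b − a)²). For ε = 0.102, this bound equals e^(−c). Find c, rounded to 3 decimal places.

c = 2nε²/(b − a)² = 2·1056·0.102² / 1² = 21.9732.

21.973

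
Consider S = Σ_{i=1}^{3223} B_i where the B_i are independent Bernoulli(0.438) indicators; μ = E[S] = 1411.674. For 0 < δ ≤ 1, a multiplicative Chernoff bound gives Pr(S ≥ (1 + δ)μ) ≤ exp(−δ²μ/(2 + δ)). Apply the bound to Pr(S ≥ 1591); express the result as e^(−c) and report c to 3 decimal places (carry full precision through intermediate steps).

Write 1591 = (1 + δ)μ, so δ = 1591/1411.674 − 1 = 0.1270307…
Then the exponent is δ²μ/(2 + δ) = (1591 − μ)² / (μ·(2 + δ)) = 10.709725.

10.710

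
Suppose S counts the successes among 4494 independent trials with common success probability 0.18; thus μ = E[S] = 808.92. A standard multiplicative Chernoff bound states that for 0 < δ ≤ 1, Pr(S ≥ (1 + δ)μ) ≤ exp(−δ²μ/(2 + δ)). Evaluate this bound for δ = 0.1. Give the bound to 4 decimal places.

0.0212

Exponent = δ²μ/(2 + δ) = 0.1²·808.92/2.1 = 3.8520.
Bound = exp(−3.8520) = 0.02124.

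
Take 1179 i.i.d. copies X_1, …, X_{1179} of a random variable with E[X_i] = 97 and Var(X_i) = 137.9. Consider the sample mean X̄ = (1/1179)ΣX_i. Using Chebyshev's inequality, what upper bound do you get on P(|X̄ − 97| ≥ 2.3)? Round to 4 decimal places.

Var(X̄) = Var(X_i)/n = 137.9/1179 = 0.11696.
Chebyshev: P(|X̄ − 97| ≥ 2.3) ≤ Var(X̄)/(2.3)² = 137.9/(1179·2.3²) = 0.0221.

0.0221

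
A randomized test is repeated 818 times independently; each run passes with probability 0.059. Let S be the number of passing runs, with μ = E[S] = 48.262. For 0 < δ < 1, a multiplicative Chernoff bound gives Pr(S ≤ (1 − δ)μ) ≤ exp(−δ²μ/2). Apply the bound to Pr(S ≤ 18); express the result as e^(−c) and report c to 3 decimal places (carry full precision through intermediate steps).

Write 18 = (1 − δ)μ, so δ = 1 − 18/48.262 = 0.6270358…
Then the exponent is δ²μ/2 = (μ − 18)²/(2μ) = 9.487678.

9.488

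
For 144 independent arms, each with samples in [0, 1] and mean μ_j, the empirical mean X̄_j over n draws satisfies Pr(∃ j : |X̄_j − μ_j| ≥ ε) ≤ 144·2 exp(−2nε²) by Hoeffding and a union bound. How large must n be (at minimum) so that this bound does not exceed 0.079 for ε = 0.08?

641

Need 2·144·exp(−2nε²) ≤ 0.079, i.e. exp(−2nε²) ≤ 0.079/288.
So 2nε² ≥ ln(288/0.079) = 8.201268.
Hence n ≥ 8.201268/(2·0.08²) = 640.724.
The smallest integer n is 641.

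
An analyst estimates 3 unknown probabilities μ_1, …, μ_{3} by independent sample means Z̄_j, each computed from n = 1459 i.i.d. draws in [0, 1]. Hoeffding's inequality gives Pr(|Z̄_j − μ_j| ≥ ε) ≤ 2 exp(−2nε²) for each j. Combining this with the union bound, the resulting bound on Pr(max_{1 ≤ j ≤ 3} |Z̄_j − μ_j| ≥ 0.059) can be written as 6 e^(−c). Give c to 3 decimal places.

Union bound over the 3 events: Pr(max_{1 ≤ j ≤ 3} |Z̄_j − μ_j| ≥ 0.059) ≤ 3·2·exp(−2nε²) = 6 exp(−2·1459·0.059²).
So c = 2·1459·0.059² = 10.1576.

10.158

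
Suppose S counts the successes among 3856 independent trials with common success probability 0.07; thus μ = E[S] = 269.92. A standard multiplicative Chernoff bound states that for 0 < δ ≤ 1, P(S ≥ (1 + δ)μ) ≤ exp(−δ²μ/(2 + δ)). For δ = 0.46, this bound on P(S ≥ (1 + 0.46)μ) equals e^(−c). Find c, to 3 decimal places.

c = δ²μ/(2 + δ) = 0.46²·269.92/(2 + 0.46) = 23.2175.

23.218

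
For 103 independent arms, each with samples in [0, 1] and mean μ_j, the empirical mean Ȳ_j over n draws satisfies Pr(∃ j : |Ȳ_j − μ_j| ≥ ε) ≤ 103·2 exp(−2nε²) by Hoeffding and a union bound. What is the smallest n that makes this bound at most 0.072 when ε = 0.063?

1003

Need 2·103·exp(−2nε²) ≤ 0.072, i.e. exp(−2nε²) ≤ 0.072/206.
So 2nε² ≥ ln(206/0.072) = 7.958965.
Hence n ≥ 7.958965/(2·0.063²) = 1002.641.
The smallest integer n is 1003.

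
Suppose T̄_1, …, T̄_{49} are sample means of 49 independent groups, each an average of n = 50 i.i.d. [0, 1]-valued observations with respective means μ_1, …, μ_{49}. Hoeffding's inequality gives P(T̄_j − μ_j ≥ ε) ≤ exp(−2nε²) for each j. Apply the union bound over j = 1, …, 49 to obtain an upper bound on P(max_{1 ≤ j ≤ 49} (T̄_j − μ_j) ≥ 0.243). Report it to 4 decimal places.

0.1336

Per-experiment Hoeffding bound: exp(−2·50·0.243²) = exp(−5.90490) = 0.0027261.
Union bound over 49 events: 49·0.0027261 = 0.13358.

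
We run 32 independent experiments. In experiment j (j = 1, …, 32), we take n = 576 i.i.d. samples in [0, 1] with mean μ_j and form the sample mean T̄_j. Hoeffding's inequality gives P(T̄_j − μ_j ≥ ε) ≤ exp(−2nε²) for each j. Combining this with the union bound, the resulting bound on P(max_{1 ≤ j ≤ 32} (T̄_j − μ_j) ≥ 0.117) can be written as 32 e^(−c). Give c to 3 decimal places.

15.770

Union bound over the 32 events: P(max_{1 ≤ j ≤ 32} (T̄_j − μ_j) ≥ 0.117) ≤ 32·exp(−2nε²) = 32 exp(−2·576·0.117²).
So c = 2·576·0.117² = 15.7697.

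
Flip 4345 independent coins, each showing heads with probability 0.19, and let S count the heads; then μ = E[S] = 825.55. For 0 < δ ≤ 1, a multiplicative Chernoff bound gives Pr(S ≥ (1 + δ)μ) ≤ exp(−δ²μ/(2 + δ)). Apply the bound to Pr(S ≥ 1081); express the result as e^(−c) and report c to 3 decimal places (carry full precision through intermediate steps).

34.227

Write 1081 = (1 + δ)μ, so δ = 1081/825.55 − 1 = 0.3094301…
Then the exponent is δ²μ/(2 + δ) = (1081 − μ)² / (μ·(2 + δ)) = 34.226589.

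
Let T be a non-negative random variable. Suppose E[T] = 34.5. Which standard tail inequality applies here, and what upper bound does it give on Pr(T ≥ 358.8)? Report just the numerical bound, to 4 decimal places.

Only the mean of a non-negative variable is known, so Markov's inequality is the applicable tail bound.
Markov's inequality: for a non-negative random variable, Pr(T ≥ a) ≤ E[T]/a.
Here E[T] = 34.5 and a = 358.8, so the bound is 34.5/358.8 = 0.0962.

0.0962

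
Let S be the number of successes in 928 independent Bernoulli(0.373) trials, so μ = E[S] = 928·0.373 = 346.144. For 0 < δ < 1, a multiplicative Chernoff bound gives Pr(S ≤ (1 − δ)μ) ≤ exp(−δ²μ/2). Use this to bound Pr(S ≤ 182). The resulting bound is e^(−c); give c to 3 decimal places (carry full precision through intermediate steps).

38.919

Write 182 = (1 − δ)μ, so δ = 1 − 182/346.144 = 0.4742073…
Then the exponent is δ²μ/2 = (μ − 182)²/(2μ) = 38.919139.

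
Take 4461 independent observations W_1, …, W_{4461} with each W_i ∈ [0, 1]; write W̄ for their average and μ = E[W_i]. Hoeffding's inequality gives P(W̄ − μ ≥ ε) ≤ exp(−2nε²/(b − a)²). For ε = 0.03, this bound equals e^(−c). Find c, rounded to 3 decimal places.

8.030

c = 2nε²/(b − a)² = 2·4461·0.03² / 1² = 8.0298.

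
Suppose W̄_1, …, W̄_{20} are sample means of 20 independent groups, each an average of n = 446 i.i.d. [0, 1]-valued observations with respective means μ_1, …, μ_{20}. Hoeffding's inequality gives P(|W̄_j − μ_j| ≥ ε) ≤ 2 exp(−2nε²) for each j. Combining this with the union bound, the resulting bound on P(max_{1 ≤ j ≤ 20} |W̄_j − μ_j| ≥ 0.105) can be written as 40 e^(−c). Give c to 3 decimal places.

Union bound over the 20 events: P(max_{1 ≤ j ≤ 20} |W̄_j − μ_j| ≥ 0.105) ≤ 20·2·exp(−2nε²) = 40 exp(−2·446·0.105²).
So c = 2·446·0.105² = 9.8343.

9.834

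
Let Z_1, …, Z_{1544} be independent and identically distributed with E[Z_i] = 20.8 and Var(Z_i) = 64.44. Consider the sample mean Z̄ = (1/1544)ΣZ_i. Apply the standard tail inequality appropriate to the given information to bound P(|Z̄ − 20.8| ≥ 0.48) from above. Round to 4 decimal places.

0.1811

With mean and variance of each term known, Chebyshev's inequality bounds the deviation of the sum (or sample mean).
Var(Z̄) = Var(Z_i)/n = 64.44/1544 = 0.041736.
Chebyshev: P(|Z̄ − 20.8| ≥ 0.48) ≤ Var(Z̄)/(0.48)² = 64.44/(1544·0.48²) = 0.1811.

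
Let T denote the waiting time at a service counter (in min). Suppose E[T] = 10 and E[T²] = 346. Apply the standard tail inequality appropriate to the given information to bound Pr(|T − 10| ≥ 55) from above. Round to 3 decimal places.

The first two moments determine the variance, so Chebyshev's inequality is the sharpest standard bound available.
Var(T) = E[T²] − (E[T])² = 346 − 100 = 246.
Chebyshev's inequality: Pr(|T − μ| ≥ t) ≤ Var(T)/t² = 246/3025 = 0.0813.

0.081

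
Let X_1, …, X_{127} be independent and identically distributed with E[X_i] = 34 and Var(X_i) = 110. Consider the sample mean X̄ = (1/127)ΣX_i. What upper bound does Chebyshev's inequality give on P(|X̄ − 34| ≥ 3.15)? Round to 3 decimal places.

Var(X̄) = Var(X_i)/n = 110/127 = 0.86614.
Chebyshev: P(|X̄ − 34| ≥ 3.15) ≤ Var(X̄)/(3.15)² = 110/(127·3.15²) = 0.0873.

0.087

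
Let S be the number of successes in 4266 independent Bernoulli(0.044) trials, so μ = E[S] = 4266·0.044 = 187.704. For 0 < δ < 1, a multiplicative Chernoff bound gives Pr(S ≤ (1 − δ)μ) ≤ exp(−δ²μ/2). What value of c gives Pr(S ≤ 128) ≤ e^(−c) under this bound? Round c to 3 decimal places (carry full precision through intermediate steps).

9.495

Write 128 = (1 − δ)μ, so δ = 1 − 128/187.704 = 0.3180753…
Then the exponent is δ²μ/2 = (μ − 128)²/(2μ) = 9.495183.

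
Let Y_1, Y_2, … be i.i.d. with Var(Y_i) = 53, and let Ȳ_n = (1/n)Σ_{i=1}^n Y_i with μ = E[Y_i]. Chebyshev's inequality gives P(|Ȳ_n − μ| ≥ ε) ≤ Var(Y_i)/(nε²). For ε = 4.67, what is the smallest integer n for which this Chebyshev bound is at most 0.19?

13

Require 53/(n·4.67²) ≤ 0.19, i.e. n ≥ 53/(0.19·4.67²) = 12.791.
The smallest integer n is 13.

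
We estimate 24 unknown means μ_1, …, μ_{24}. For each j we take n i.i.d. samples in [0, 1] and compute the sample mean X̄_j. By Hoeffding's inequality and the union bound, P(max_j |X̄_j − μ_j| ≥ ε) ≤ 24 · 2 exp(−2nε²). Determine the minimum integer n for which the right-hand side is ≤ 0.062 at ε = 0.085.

Need 2·24·exp(−2nε²) ≤ 0.062, i.e. exp(−2nε²) ≤ 0.062/48.
So 2nε² ≥ ln(48/0.062) = 6.651822.
Hence n ≥ 6.651822/(2·0.085²) = 460.334.
The smallest integer n is 461.

461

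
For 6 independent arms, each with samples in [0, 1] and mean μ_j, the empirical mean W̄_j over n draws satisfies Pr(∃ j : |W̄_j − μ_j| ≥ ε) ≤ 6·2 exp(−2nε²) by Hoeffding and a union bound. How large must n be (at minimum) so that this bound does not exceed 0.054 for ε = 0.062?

Need 2·6·exp(−2nε²) ≤ 0.054, i.e. exp(−2nε²) ≤ 0.054/12.
So 2nε² ≥ ln(12/0.054) = 5.403678.
Hence n ≥ 5.403678/(2·0.062²) = 702.872.
The smallest integer n is 703.

703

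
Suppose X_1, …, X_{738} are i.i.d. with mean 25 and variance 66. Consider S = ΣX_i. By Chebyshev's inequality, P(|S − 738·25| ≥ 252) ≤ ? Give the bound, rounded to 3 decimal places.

0.767

Var(S) = n·Var(X_i) = 738·66 = 48708.
Chebyshev: P(|S − 738·25| ≥ 252) ≤ Var(S)/252² = 48708/63504 = 0.7670.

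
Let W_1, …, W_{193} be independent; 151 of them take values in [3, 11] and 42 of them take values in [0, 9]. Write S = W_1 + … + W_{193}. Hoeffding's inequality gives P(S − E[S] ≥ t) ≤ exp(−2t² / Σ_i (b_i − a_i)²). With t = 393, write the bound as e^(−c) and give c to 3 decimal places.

23.641

Σ(b_i − a_i)² = 151·8² + 42·9² = 13066.
c = 2t² / 13066 = 2·393² / 13066 = 23.6414.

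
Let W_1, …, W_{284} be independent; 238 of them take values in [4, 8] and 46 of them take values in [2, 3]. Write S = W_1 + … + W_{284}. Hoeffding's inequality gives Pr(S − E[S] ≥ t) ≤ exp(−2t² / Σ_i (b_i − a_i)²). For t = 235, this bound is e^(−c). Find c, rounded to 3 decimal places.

28.659

Σ(b_i − a_i)² = 238·4² + 46·1² = 3854.
c = 2t² / 3854 = 2·235² / 3854 = 28.6585.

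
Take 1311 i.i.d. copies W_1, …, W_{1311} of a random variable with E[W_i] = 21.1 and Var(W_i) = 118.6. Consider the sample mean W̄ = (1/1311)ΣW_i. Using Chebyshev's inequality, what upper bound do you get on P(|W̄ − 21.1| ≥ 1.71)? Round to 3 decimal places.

Var(W̄) = Var(W_i)/n = 118.6/1311 = 0.090465.
Chebyshev: P(|W̄ − 21.1| ≥ 1.71) ≤ Var(W̄)/(1.71)² = 118.6/(1311·1.71²) = 0.0309.

0.031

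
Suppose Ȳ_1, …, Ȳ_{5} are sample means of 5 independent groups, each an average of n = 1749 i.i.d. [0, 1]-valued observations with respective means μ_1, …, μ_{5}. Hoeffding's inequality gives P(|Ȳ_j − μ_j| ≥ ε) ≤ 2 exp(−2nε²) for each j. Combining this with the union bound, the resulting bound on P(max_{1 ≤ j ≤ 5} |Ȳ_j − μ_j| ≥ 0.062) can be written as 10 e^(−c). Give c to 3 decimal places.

Union bound over the 5 events: P(max_{1 ≤ j ≤ 5} |Ȳ_j − μ_j| ≥ 0.062) ≤ 5·2·exp(−2nε²) = 10 exp(−2·1749·0.062²).
So c = 2·1749·0.062² = 13.4463.

13.446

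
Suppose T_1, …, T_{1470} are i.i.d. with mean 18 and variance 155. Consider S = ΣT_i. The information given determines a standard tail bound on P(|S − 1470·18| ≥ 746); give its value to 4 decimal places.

0.4094

With mean and variance of each term known, Chebyshev's inequality bounds the deviation of the sum (or sample mean).
Var(S) = n·Var(T_i) = 1470·155 = 227850.
Chebyshev: P(|S − 1470·18| ≥ 746) ≤ Var(S)/746² = 227850/556516 = 0.4094.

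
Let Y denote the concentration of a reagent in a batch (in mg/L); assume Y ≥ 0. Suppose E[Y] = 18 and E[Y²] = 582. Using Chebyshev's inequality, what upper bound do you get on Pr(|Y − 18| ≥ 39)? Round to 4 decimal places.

0.1696

Var(Y) = E[Y²] − (E[Y])² = 582 − 324 = 258.
Chebyshev's inequality: Pr(|Y − μ| ≥ t) ≤ Var(Y)/t² = 258/1521 = 0.1696.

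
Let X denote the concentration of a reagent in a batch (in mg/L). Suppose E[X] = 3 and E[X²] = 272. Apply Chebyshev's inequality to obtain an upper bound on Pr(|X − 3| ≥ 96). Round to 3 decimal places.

Var(X) = E[X²] − (E[X])² = 272 − 9 = 263.
Chebyshev's inequality: Pr(|X − μ| ≥ t) ≤ Var(X)/t² = 263/9216 = 0.0285.

0.029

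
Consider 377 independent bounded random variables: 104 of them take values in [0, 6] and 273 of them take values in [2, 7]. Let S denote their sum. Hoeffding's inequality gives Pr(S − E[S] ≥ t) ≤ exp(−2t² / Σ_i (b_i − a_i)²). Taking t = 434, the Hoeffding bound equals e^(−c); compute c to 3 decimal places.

Σ(b_i − a_i)² = 104·6² + 273·5² = 10569.
c = 2t² / 10569 = 2·434² / 10569 = 35.6431.

35.643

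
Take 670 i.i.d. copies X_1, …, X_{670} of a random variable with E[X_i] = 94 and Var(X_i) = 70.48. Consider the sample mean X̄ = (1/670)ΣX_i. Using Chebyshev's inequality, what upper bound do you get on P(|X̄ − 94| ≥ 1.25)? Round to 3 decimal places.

Var(X̄) = Var(X_i)/n = 70.48/670 = 0.10519.
Chebyshev: P(|X̄ − 94| ≥ 1.25) ≤ Var(X̄)/(1.25)² = 70.48/(670·1.25²) = 0.0673.

0.067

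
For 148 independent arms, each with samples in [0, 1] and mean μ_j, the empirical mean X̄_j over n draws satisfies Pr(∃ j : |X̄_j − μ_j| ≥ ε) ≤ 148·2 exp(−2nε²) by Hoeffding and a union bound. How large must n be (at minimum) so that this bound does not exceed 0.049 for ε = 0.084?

Need 2·148·exp(−2nε²) ≤ 0.049, i.e. exp(−2nε²) ≤ 0.049/296.
So 2nε² ≥ ln(296/0.049) = 8.706294.
Hence n ≥ 8.706294/(2·0.084²) = 616.943.
The smallest integer n is 617.

617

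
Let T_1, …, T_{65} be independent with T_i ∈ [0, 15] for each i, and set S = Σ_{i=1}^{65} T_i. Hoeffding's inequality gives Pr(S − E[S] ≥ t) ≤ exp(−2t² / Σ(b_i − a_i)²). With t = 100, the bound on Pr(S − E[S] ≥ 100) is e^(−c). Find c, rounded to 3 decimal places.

Σ(b_i − a_i)² = 65·(15)² = 14625.
c = 2t²/14625 = 2·100²/14625 = 1.3675.

1.368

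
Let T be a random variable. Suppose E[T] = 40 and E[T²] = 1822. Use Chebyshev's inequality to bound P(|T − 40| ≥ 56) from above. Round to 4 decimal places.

0.0708

Var(T) = E[T²] − (E[T])² = 1822 − 1600 = 222.
Chebyshev's inequality: P(|T − μ| ≥ t) ≤ Var(T)/t² = 222/3136 = 0.0708.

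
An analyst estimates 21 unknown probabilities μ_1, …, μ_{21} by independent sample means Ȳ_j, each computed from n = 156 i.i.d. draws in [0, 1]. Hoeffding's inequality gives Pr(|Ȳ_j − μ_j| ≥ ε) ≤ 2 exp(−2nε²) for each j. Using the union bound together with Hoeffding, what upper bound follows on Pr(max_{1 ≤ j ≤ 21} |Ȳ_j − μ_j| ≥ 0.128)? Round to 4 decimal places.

Per-experiment Hoeffding bound: 2·exp(−2·156·0.128²) = 2·exp(−5.11181) = 0.01205.
Union bound over 21 events: 21·0.01205 = 0.25306.

0.2531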